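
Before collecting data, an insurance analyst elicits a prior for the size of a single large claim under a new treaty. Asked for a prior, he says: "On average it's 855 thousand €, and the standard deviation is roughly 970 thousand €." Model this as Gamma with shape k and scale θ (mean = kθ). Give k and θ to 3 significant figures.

k ≈ 0.777, θ ≈ 1100

For Gamma(k, scale θ): mean = kθ, variance = kθ², so CV = 1/√k.
CV = SD/mean = 970/855 = 1.135, hence k = 1/CV² = 0.777.
Then θ = mean/k = 855/0.777 = 1100.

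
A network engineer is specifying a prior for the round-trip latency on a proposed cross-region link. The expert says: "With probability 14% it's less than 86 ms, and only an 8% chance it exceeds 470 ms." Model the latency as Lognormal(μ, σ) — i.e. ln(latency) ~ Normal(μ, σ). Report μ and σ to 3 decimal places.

μ ≈ 5.193, σ ≈ 0.683

If T ~ Lognormal(μ,σ) then ln T ~ Normal(μ,σ), so the p-quantile of ln T is μ + z_p·σ.
ln(86) = 4.454 and ln(470) = 6.153; z_{0.14} = -1.08, z_{0.92} = 1.405.
σ = (6.153 − 4.454)/(1.405 − (-1.08)) = 0.683.
μ = 4.454 − (-1.08)·0.683 = 5.193.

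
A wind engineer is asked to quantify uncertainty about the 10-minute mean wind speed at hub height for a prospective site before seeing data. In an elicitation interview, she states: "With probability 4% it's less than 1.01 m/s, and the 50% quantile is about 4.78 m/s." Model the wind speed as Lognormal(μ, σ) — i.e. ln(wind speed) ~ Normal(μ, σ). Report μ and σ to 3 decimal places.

μ ≈ 1.564, σ ≈ 0.888

If T ~ Lognormal(μ,σ) then ln T ~ Normal(μ,σ), so the p-quantile of ln T is μ + z_p·σ.
ln(1.01) = 0.00995 and ln(4.78) = 1.564; z_{0.04} = -1.751, z_{0.5} = 0.
σ = (1.564 − 0.00995)/(0 − (-1.751)) = 0.888.
μ = 0.00995 − (-1.751)·0.888 = 1.564.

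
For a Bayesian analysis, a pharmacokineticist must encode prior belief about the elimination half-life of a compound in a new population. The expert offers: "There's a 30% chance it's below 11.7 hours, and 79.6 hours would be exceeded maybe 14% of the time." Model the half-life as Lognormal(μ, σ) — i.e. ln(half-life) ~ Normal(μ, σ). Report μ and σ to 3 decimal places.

If T ~ Lognormal(μ,σ) then ln T ~ Normal(μ,σ), so the p-quantile of ln T is μ + z_p·σ.
ln(11.7) = 2.46 and ln(79.6) = 4.377; z_{0.3} = -0.5244, z_{0.86} = 1.08.
σ = (4.377 − 2.46)/(1.08 − (-0.5244)) = 1.195.
μ = 2.46 − (-0.5244)·1.195 = 3.086.

μ ≈ 3.086, σ ≈ 1.195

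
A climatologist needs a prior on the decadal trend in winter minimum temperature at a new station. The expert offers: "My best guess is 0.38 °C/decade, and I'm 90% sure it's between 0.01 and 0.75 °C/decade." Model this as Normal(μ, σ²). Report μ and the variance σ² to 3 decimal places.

μ = 0.380, σ² = 0.051

A symmetric 90% interval runs μ ± z·σ with z = 1.645.
Half-width = 0.37, so σ = 0.37/1.645 = 0.2249 and σ² = 0.051.
μ is the stated best guess, 0.380.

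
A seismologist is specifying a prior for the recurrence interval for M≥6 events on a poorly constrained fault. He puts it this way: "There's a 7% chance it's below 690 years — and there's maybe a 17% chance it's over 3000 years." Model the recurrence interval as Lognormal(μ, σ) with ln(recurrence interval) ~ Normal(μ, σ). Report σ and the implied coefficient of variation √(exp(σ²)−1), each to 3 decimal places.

If T ~ Lognormal(μ,σ) then ln T ~ Normal(μ,σ), so the p-quantile of ln T is μ + z_p·σ.
ln(690) = 6.537 and ln(3000) = 8.006; z_{0.07} = -1.476, z_{0.83} = 0.9542.
σ = (8.006 − 6.537)/(0.9542 − (-1.476)) = 0.605.
μ = 6.537 − (-1.476)·0.605 = 7.429.
CV = √(exp(σ²)−1) = √(exp(0.3658)−1) = 0.665.

σ ≈ 0.605, CV ≈ 0.665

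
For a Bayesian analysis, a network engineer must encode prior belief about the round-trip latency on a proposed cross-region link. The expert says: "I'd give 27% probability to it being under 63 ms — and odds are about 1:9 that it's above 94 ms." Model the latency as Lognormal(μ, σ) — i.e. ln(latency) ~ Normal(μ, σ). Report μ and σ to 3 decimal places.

μ ≈ 4.273, σ ≈ 0.211

If T ~ Lognormal(μ,σ) then ln T ~ Normal(μ,σ), so the p-quantile of ln T is μ + z_p·σ.
ln(63) = 4.143 and ln(94) = 4.543; z_{0.27} = -0.6128, z_{0.9} = 1.282.
σ = (4.543 − 4.143)/(1.282 − (-0.6128)) = 0.211.
μ = 4.143 − (-0.6128)·0.211 = 4.273.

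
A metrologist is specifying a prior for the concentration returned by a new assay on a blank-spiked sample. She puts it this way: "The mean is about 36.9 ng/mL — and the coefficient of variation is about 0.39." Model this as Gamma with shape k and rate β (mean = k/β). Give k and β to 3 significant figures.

For Gamma(k, rate β): mean = k/β, variance = k/β², so CV = 1/√k.
CV = 0.39, hence k = 1/CV² = 6.57.
Then β = k/mean = 6.57/36.9 = 0.178.

k ≈ 6.57, β ≈ 0.178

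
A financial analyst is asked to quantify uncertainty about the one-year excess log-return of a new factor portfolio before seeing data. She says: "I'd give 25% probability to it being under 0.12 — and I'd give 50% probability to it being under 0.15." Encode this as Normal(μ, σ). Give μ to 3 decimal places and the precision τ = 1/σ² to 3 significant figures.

μ = 0.150, τ = 505

For Normal(μ,σ), the p-quantile is μ + z_p·σ. Here z_{0.25} = -0.6745, z_{0.5} = 0.
So 0.12 = μ − 0.6745σ and 0.15 = μ + 0σ.
Subtracting: σ = (0.15 − 0.12)/(0 − (-0.6745)) = 0.044.
Then μ = 0.12 − (-0.6745)·0.044 = 0.150.
Precision τ = 1/σ² = 1/0.04448² = 505.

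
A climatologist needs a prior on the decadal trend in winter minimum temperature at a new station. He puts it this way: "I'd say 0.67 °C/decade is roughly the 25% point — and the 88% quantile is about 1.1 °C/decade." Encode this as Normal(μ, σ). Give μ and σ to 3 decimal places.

μ = 0.827, σ = 0.232

For Normal(μ,σ), the p-quantile is μ + z_p·σ. Here z_{0.25} = -0.6745, z_{0.88} = 1.175.
So 0.67 = μ − 0.6745σ and 1.1 = μ + 1.175σ.
Subtracting: σ = (1.1 − 0.67)/(1.175 − (-0.6745)) = 0.232.
Then μ = 0.67 − (-0.6745)·0.232 = 0.827.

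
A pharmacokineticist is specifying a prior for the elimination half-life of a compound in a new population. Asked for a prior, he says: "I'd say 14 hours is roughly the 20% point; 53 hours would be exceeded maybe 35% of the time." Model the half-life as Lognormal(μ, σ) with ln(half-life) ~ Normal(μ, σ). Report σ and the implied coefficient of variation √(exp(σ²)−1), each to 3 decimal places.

If T ~ Lognormal(μ,σ) then ln T ~ Normal(μ,σ), so the p-quantile of ln T is μ + z_p·σ.
ln(14) = 2.639 and ln(53) = 3.97; z_{0.2} = -0.8416, z_{0.65} = 0.3853.
σ = (3.97 − 2.639)/(0.3853 − (-0.8416)) = 1.085.
μ = 2.639 − (-0.8416)·1.085 = 3.552.
CV = √(exp(σ²)−1) = √(exp(1.1772)−1) = 1.498.

σ ≈ 1.085, CV ≈ 1.498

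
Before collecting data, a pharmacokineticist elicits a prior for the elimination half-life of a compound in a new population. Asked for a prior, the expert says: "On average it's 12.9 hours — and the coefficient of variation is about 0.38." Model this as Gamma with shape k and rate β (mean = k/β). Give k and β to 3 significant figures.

k ≈ 6.93, β ≈ 0.537

For Gamma(k, rate β): mean = k/β, variance = k/β², so CV = 1/√k.
CV = 0.38, hence k = 1/CV² = 6.93.
Then β = k/mean = 6.93/12.9 = 0.537.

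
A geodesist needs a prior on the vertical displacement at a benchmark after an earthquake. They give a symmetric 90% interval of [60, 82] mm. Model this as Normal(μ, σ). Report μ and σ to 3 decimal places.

μ = 71.000, σ = 6.688

A symmetric 90% interval runs μ ± z·σ with z = 1.645.
Half-width = 11, so σ = 11/1.645 = 6.688.
μ is the interval midpoint, 71.000.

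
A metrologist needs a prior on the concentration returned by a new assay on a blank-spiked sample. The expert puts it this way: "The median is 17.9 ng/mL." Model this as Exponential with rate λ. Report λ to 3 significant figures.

Exponential median = ln 2 / λ, so λ = ln 2 / 17.9 = 0.0387.

λ ≈ 0.0387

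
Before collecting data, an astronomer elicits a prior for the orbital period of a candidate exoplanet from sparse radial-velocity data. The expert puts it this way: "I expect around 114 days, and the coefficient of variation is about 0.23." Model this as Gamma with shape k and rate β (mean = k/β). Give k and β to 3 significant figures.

For Gamma(k, rate β): mean = k/β, variance = k/β², so CV = 1/√k.
CV = 0.23, hence k = 1/CV² = 18.9.
Then β = k/mean = 18.9/114 = 0.166.

k ≈ 18.9, β ≈ 0.166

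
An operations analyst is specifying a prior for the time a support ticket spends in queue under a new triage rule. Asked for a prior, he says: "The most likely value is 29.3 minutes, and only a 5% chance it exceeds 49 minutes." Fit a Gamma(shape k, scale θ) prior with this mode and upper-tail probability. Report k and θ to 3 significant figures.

Gamma(k,θ) with k>1 has mode (k−1)θ, so θ = 29.3/(k−1).
Need P(X < 49) = 0.95 with θ tied to k this way. Start at k = 2, θ = 29.3: P(X<49) ≈ 0.498.
Too low — raise k to concentrate. Iterating converges to k ≈ 11.6.
Then θ = 29.3/(11.6−1) ≈ 2.77.

k ≈ 11.6, θ ≈ 2.77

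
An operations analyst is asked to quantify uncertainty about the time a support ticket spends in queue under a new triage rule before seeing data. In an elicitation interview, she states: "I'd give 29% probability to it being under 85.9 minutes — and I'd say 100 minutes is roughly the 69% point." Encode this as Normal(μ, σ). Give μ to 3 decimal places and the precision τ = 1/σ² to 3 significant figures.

The p-quantile of Normal(μ,σ) is μ + z_p·σ, with z_{0.29} = -0.5534 and z_{0.69} = 0.4959.
Eliminate σ: μ = (z₂·x₁ − z₁·x₂)/(z₂ − z₁) = (0.4959·85.9 − (-0.5534)·100)/1.049 = 93.337.
Then σ = (x₂ − x₁)/(z₂ − z₁) = (100 − 85.9)/1.049 = 13.438.
Precision τ = 1/σ² = 1/13.44² = 0.00554.

μ = 93.337, τ = 0.00554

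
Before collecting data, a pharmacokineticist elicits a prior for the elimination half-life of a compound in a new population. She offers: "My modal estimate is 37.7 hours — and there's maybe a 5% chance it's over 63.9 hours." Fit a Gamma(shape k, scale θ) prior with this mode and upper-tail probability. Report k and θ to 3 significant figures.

k ≈ 11, θ ≈ 3.76

Gamma(k,θ) with k>1 has mode (k−1)θ, so θ = 37.7/(k−1).
Need P(X < 63.9) = 0.95 with θ tied to k this way. Start at k = 2, θ = 37.7: P(X<63.9) ≈ 0.505.
Too low — raise k to concentrate. Iterating converges to k ≈ 11.
Then θ = 37.7/(11−1) ≈ 3.76.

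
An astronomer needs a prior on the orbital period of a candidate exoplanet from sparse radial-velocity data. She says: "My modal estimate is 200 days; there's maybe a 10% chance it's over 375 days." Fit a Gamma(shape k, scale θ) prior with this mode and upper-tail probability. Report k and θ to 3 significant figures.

Gamma(k,θ) with k>1 has mode (k−1)θ, so θ = 200/(k−1).
Need P(X < 375) = 0.9 with θ tied to k this way. Start at k = 2, θ = 200: P(X<375) ≈ 0.559.
Too low — raise k to concentrate. Iterating converges to k ≈ 5.83.
Then θ = 200/(5.83−1) ≈ 41.4.

k ≈ 5.83, θ ≈ 41.4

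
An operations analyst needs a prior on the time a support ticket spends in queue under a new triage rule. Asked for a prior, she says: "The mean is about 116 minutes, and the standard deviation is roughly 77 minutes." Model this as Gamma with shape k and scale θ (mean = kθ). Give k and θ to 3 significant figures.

For Gamma(k, scale θ): mean = kθ, variance = kθ², so CV = 1/√k.
CV = SD/mean = 77/116 = 0.6638, hence k = 1/CV² = 2.27.
Then θ = mean/k = 116/2.27 = 51.1.

k ≈ 2.27, θ ≈ 51.1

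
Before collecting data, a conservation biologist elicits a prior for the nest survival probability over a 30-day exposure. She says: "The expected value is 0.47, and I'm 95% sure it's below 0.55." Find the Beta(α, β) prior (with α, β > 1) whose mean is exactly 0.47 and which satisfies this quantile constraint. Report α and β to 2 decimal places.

α ≈ 49.49, β ≈ 55.81

With mean 0.47 fixed, write α = 0.47s, β = 0.53s where s = α+β.
Need P(θ < 0.55) = 0.95 under Beta(0.47s, 0.53s). Normal approximation: (q−m)/√(m(1−m)/s) ≈ z_{0.95} = 1.64, so s ≈ 0.47·0.53·(1.64)²/(0.55−0.47)² = 105.3.
At s = 105.3: P(θ<0.55) ≈ 0.950. Adjusting to match 0.95 gives s ≈ 105.30.
So α = 0.47·105.30 ≈ 49.49, β = 0.53·105.30 ≈ 55.81.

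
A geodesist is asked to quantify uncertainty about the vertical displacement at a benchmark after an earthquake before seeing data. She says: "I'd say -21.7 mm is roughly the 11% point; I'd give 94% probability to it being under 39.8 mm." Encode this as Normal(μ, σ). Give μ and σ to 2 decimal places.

The p-quantile of Normal(μ,σ) is μ + z_p·σ, with z_{0.11} = -1.227 and z_{0.94} = 1.555.
Eliminate σ: μ = (z₂·x₁ − z₁·x₂)/(z₂ − z₁) = (1.555·-21.7 − (-1.227)·39.8)/2.781 = 5.42.
Then σ = (x₂ − x₁)/(z₂ − z₁) = (39.8 − -21.7)/2.781 = 22.11.

μ = 5.42, σ = 22.11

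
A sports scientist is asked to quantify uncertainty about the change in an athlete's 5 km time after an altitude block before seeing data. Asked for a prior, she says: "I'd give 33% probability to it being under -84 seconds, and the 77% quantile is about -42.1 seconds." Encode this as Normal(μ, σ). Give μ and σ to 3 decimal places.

The p-quantile of Normal(μ,σ) is μ + z_p·σ, with z_{0.33} = -0.4399 and z_{0.77} = 0.7388.
Eliminate σ: μ = (z₂·x₁ − z₁·x₂)/(z₂ − z₁) = (0.7388·-84 − (-0.4399)·-42.1)/1.179 = -68.363.
Then σ = (x₂ − x₁)/(z₂ − z₁) = (-42.1 − -84)/1.179 = 35.546.

μ = -68.363, σ = 35.546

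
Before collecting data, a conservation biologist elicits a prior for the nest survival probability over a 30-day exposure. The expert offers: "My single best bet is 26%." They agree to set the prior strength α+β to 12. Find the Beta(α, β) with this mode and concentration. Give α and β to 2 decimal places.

α = 3.60, β = 8.40

For α,β > 1 the Beta mode is (α−1)/(α+β−2). With α+β = 12, the mode is (α−1)/10.
Set (α−1)/10 = 0.26 → α = 1 + 0.26·10 = 3.60.
β = 12 − α = 8.40.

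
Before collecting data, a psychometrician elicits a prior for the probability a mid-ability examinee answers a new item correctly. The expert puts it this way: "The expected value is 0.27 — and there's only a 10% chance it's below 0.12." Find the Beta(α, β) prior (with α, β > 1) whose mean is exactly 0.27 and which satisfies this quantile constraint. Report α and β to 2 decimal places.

With mean 0.27 fixed, write α = 0.27s, β = 0.73s where s = α+β.
Need P(θ < 0.12) = 0.1 under Beta(0.27s, 0.73s). Normal approximation: (q−m)/√(m(1−m)/s) ≈ z_{0.1} = -1.28, so s ≈ 0.27·0.73·(-1.28)²/(0.12−0.27)² = 14.4.
At s = 14.4: P(θ<0.12) ≈ 0.078. Adjusting to match 0.1 gives s ≈ 12.09.
So α = 0.27·12.09 ≈ 3.26, β = 0.73·12.09 ≈ 8.82.

α ≈ 3.26, β ≈ 8.82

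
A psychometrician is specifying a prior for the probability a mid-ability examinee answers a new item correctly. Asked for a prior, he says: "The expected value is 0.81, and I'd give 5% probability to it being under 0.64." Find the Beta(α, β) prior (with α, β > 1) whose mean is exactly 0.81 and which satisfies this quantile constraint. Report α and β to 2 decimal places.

α ≈ 13.94, β ≈ 3.27

With mean 0.81 fixed, write α = 0.81s, β = 0.19s where s = α+β.
Need P(θ < 0.64) = 0.05 under Beta(0.81s, 0.19s). Normal approximation: (q−m)/√(m(1−m)/s) ≈ z_{0.05} = -1.64, so s ≈ 0.81·0.19·(-1.64)²/(0.64−0.81)² = 14.4.
At s = 14.4: P(θ<0.64) ≈ 0.064. Adjusting to match 0.05 gives s ≈ 17.21.
So α = 0.81·17.21 ≈ 13.94, β = 0.19·17.21 ≈ 3.27.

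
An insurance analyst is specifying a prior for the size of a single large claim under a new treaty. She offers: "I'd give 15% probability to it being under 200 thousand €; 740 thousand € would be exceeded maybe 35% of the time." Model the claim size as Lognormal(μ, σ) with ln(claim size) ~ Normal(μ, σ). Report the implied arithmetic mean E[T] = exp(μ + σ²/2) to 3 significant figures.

If T ~ Lognormal(μ,σ) then ln T ~ Normal(μ,σ), so the p-quantile of ln T is μ + z_p·σ.
ln(200) = 5.298 and ln(740) = 6.607; z_{0.15} = -1.036, z_{0.65} = 0.3853.
σ = (6.607 − 5.298)/(0.3853 − (-1.036)) = 0.920.
μ = 5.298 − (-1.036)·0.920 = 6.252.
E[T] = exp(μ + σ²/2) = exp(6.252 + 0.4234) = 793 thousand €.

E[T] ≈ 793 thousand €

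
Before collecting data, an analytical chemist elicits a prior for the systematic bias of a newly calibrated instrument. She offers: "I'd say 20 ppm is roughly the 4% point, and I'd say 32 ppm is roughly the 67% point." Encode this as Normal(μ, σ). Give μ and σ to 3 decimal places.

μ = 29.590, σ = 5.478

The p-quantile of Normal(μ,σ) is μ + z_p·σ, with z_{0.04} = -1.751 and z_{0.67} = 0.4399.
Eliminate σ: μ = (z₂·x₁ − z₁·x₂)/(z₂ − z₁) = (0.4399·20 − (-1.751)·32)/2.191 = 29.590.
Then σ = (x₂ − x₁)/(z₂ − z₁) = (32 − 20)/2.191 = 5.478.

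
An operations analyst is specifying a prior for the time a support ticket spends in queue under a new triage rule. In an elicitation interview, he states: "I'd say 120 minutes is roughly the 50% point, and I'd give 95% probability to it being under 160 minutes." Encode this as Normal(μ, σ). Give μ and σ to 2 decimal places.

μ = 120.00, σ = 24.32

For Normal(μ,σ), the p-quantile is μ + z_p·σ. Here z_{0.5} = 0, z_{0.95} = 1.645.
So 120 = μ + 0σ and 160 = μ + 1.645σ.
Subtracting: σ = (160 − 120)/(1.645 − (0)) = 24.32.
Then μ = 120 − (0)·24.32 = 120.00.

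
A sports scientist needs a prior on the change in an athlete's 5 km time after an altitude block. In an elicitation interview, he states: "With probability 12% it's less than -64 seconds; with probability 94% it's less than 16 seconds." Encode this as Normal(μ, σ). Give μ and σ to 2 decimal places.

μ = -29.57, σ = 29.31

The p-quantile of Normal(μ,σ) is μ + z_p·σ, with z_{0.12} = -1.175 and z_{0.94} = 1.555.
Eliminate σ: μ = (z₂·x₁ − z₁·x₂)/(z₂ − z₁) = (1.555·-64 − (-1.175)·16)/2.73 = -29.57.
Then σ = (x₂ − x₁)/(z₂ − z₁) = (16 − -64)/2.73 = 29.31.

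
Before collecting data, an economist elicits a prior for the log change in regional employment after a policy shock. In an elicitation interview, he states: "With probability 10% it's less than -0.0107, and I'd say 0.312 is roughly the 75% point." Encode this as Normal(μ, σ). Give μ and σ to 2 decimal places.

μ = 0.20, σ = 0.16

The p-quantile of Normal(μ,σ) is μ + z_p·σ, with z_{0.1} = -1.282 and z_{0.75} = 0.6745.
Eliminate σ: μ = (z₂·x₁ − z₁·x₂)/(z₂ − z₁) = (0.6745·-0.0107 − (-1.282)·0.312)/1.956 = 0.20.
Then σ = (x₂ − x₁)/(z₂ − z₁) = (0.312 − -0.0107)/1.956 = 0.16.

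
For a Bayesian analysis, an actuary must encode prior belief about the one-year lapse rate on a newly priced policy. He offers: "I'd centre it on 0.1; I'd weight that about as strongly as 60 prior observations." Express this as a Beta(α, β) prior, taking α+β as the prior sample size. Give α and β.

Under the effective-sample-size interpretation, Beta(α, β) has prior mean α/(α+β) and prior sample size α+β.
So α+β = 60 and α/(α+β) = 0.1, giving α = 0.1·60 = 6 and β = 60 − 6 = 54.

α = 6, β = 54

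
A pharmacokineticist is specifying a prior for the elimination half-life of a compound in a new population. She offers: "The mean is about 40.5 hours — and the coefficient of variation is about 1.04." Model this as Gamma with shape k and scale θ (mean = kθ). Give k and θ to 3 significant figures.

k ≈ 0.925, θ ≈ 43.8

For Gamma(k, scale θ): mean = kθ, variance = kθ², so CV = 1/√k.
CV = 1.04, hence k = 1/CV² = 0.925.
Then θ = mean/k = 40.5/0.925 = 43.8.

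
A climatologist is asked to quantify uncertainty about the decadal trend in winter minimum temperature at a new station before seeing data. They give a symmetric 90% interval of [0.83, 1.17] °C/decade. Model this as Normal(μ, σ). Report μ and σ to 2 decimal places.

μ = 1.00, σ = 0.10

A symmetric 90% interval runs μ ± z·σ with z = 1.645.
Half-width = 0.17, so σ = 0.17/1.645 = 0.10.
μ is the interval midpoint, 1.00.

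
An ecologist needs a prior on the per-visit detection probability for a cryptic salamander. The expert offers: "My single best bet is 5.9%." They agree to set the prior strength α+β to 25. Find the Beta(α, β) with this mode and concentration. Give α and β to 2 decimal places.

α = 2.36, β = 22.64

For α,β > 1 the Beta mode is (α−1)/(α+β−2). With α+β = 25, the mode is (α−1)/23.
Set (α−1)/23 = 0.059 → α = 1 + 0.059·23 = 2.36.
β = 25 − α = 22.64.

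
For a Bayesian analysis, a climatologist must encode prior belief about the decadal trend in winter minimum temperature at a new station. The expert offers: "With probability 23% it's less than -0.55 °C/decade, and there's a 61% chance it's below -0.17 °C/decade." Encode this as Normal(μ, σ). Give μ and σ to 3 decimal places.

For Normal(μ,σ), the p-quantile is μ + z_p·σ. Here z_{0.23} = -0.7388, z_{0.61} = 0.2793.
So -0.55 = μ − 0.7388σ and -0.17 = μ + 0.2793σ.
Subtracting: σ = (-0.17 − -0.55)/(0.2793 − (-0.7388)) = 0.373.
Then μ = -0.55 − (-0.7388)·0.373 = -0.274.

μ = -0.274, σ = 0.373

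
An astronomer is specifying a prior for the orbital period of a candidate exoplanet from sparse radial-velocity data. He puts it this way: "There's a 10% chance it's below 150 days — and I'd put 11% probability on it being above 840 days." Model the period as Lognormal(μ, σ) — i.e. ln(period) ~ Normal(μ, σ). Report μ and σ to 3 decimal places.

μ ≈ 5.891, σ ≈ 0.687

If T ~ Lognormal(μ,σ) then ln T ~ Normal(μ,σ), so the p-quantile of ln T is μ + z_p·σ.
ln(150) = 5.011 and ln(840) = 6.733; z_{0.1} = -1.282, z_{0.89} = 1.227.
σ = (6.733 − 5.011)/(1.227 − (-1.282)) = 0.687.
μ = 5.011 − (-1.282)·0.687 = 5.891.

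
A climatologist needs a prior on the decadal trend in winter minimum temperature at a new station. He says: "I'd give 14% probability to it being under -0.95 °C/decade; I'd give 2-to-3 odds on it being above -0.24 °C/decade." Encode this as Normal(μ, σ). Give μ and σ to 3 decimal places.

For Normal(μ,σ), the p-quantile is μ + z_p·σ. Here z_{0.14} = -1.08, z_{0.6} = 0.2533.
So -0.95 = μ − 1.08σ and -0.24 = μ + 0.2533σ.
Subtracting: σ = (-0.24 − -0.95)/(0.2533 − (-1.08)) = 0.532.
Then μ = -0.95 − (-1.08)·0.532 = -0.375.

μ = -0.375, σ = 0.532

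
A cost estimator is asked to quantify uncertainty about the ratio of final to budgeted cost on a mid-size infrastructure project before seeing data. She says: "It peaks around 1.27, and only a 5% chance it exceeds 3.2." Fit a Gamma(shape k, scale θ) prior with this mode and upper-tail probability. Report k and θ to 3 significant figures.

k ≈ 4.18, θ ≈ 0.4

Gamma(k,θ) with k>1 has mode (k−1)θ, so θ = 1.27/(k−1).
Need P(X < 3.2) = 0.95 with θ tied to k this way. Start at k = 2, θ = 1.27: P(X<3.2) ≈ 0.717.
Too low — raise k to concentrate. Iterating converges to k ≈ 4.18.
Then θ = 1.27/(4.18−1) ≈ 0.4.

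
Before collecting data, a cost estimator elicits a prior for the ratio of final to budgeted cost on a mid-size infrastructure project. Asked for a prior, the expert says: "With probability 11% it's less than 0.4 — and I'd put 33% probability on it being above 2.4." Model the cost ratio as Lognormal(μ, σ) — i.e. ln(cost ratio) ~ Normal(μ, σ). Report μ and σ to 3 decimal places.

If T ~ Lognormal(μ,σ) then ln T ~ Normal(μ,σ), so the p-quantile of ln T is μ + z_p·σ.
ln(0.4) = -0.9163 and ln(2.4) = 0.8755; z_{0.11} = -1.227, z_{0.67} = 0.4399.
σ = (0.8755 − -0.9163)/(0.4399 − (-1.227)) = 1.075.
μ = -0.9163 − (-1.227)·1.075 = 0.402.

μ ≈ 0.402, σ ≈ 1.075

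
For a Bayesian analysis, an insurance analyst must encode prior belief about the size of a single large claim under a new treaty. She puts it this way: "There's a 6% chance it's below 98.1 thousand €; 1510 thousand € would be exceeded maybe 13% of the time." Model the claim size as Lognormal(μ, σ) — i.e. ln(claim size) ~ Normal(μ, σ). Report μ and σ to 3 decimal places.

If T ~ Lognormal(μ,σ) then ln T ~ Normal(μ,σ), so the p-quantile of ln T is μ + z_p·σ.
ln(98.1) = 4.586 and ln(1510) = 7.32; z_{0.06} = -1.555, z_{0.87} = 1.126.
σ = (7.32 − 4.586)/(1.126 − (-1.555)) = 1.020.
μ = 4.586 − (-1.555)·1.020 = 6.171.

μ ≈ 6.171, σ ≈ 1.020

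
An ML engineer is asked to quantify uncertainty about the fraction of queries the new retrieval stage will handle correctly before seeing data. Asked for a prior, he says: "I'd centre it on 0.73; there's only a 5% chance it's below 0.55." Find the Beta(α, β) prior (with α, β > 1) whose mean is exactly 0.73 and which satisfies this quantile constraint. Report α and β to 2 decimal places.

With mean 0.73 fixed, write α = 0.73s, β = 0.27s where s = α+β.
Need P(θ < 0.55) = 0.05 under Beta(0.73s, 0.27s). Normal approximation: (q−m)/√(m(1−m)/s) ≈ z_{0.05} = -1.64, so s ≈ 0.73·0.27·(-1.64)²/(0.55−0.73)² = 16.5.
At s = 16.5: P(θ<0.55) ≈ 0.059. Adjusting to match 0.05 gives s ≈ 18.33.
So α = 0.73·18.33 ≈ 13.38, β = 0.27·18.33 ≈ 4.95.

α ≈ 13.38, β ≈ 4.95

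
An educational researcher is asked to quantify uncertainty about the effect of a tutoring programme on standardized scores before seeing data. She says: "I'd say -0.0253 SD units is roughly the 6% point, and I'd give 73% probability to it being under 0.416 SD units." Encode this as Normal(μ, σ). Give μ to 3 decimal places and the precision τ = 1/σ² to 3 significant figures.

μ = 0.291, τ = 24.1

For Normal(μ,σ), the p-quantile is μ + z_p·σ. Here z_{0.06} = -1.555, z_{0.73} = 0.6128.
So -0.0253 = μ − 1.555σ and 0.416 = μ + 0.6128σ.
Subtracting: σ = (0.416 − -0.0253)/(0.6128 − (-1.555)) = 0.204.
Then μ = -0.0253 − (-1.555)·0.204 = 0.291.
Precision τ = 1/σ² = 1/0.2036² = 24.1.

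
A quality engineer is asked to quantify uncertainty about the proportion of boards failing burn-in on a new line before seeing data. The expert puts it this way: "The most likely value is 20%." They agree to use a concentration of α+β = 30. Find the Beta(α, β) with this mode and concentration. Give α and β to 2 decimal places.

α = 6.60, β = 23.40

For α,β > 1 the Beta mode is (α−1)/(α+β−2). With α+β = 30, the mode is (α−1)/28.
Set (α−1)/28 = 0.2 → α = 1 + 0.2·28 = 6.60.
β = 30 − α = 23.40.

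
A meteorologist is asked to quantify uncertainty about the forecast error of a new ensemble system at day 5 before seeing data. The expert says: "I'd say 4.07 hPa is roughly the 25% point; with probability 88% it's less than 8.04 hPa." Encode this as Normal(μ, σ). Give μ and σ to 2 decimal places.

μ = 5.52, σ = 2.15

For Normal(μ,σ), the p-quantile is μ + z_p·σ. Here z_{0.25} = -0.6745, z_{0.88} = 1.175.
So 4.07 = μ − 0.6745σ and 8.04 = μ + 1.175σ.
Subtracting: σ = (8.04 − 4.07)/(1.175 − (-0.6745)) = 2.15.
Then μ = 4.07 − (-0.6745)·2.15 = 5.52.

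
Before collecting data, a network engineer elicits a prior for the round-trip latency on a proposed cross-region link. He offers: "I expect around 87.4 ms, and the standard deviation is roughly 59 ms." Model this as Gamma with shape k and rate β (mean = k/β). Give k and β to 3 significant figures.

k ≈ 2.19, β ≈ 0.0251

For Gamma(k, rate β): mean = k/β, variance = k/β², so CV = 1/√k.
CV = SD/mean = 59/87.4 = 0.6751, hence k = 1/CV² = 2.19.
Then β = k/mean = 2.19/87.4 = 0.0251.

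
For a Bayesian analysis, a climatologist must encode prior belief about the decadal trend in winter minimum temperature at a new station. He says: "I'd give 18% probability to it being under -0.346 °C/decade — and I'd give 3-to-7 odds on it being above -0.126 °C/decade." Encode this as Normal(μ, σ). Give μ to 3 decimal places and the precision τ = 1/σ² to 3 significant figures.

For Normal(μ,σ), the p-quantile is μ + z_p·σ. Here z_{0.18} = -0.9154, z_{0.7} = 0.5244.
So -0.346 = μ − 0.9154σ and -0.126 = μ + 0.5244σ.
Subtracting: σ = (-0.126 − -0.346)/(0.5244 − (-0.9154)) = 0.153.
Then μ = -0.346 − (-0.9154)·0.153 = -0.206.
Precision τ = 1/σ² = 1/0.1528² = 42.8.

μ = -0.206, τ = 42.8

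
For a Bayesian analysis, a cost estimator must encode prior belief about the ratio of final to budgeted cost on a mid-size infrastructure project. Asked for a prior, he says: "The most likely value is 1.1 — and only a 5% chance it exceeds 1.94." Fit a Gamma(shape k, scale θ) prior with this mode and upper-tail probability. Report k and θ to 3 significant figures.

Gamma(k,θ) with k>1 has mode (k−1)θ, so θ = 1.1/(k−1).
Need P(X < 1.94) = 0.95 with θ tied to k this way. Start at k = 2, θ = 1.1: P(X<1.94) ≈ 0.526.
Too low — raise k to concentrate. Iterating converges to k ≈ 9.66.
Then θ = 1.1/(9.66−1) ≈ 0.127.

k ≈ 9.66, θ ≈ 0.127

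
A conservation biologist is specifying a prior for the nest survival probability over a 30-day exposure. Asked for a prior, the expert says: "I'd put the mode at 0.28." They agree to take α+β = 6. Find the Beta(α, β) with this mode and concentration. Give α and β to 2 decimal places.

α = 2.12, β = 3.88

For α,β > 1 the Beta mode is (α−1)/(α+β−2). With α+β = 6, the mode is (α−1)/4.
Set (α−1)/4 = 0.28 → α = 1 + 0.28·4 = 2.12.
β = 6 − α = 3.88.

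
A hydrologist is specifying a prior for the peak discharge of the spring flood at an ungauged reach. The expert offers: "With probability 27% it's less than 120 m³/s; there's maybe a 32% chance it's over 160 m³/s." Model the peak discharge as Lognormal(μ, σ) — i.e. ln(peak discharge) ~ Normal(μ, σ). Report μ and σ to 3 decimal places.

If T ~ Lognormal(μ,σ) then ln T ~ Normal(μ,σ), so the p-quantile of ln T is μ + z_p·σ.
ln(120) = 4.787 and ln(160) = 5.075; z_{0.27} = -0.6128, z_{0.68} = 0.4677.
σ = (5.075 − 4.787)/(0.4677 − (-0.6128)) = 0.266.
μ = 4.787 − (-0.6128)·0.266 = 4.951.

μ ≈ 4.951, σ ≈ 0.266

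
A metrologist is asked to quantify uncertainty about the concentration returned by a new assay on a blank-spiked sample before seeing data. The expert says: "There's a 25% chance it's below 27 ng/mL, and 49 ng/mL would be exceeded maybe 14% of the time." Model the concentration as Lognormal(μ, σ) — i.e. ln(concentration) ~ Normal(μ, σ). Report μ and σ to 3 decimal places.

If T ~ Lognormal(μ,σ) then ln T ~ Normal(μ,σ), so the p-quantile of ln T is μ + z_p·σ.
ln(27) = 3.296 and ln(49) = 3.892; z_{0.25} = -0.6745, z_{0.86} = 1.08.
σ = (3.892 − 3.296)/(1.08 − (-0.6745)) = 0.340.
μ = 3.296 − (-0.6745)·0.340 = 3.525.

μ ≈ 3.525, σ ≈ 0.340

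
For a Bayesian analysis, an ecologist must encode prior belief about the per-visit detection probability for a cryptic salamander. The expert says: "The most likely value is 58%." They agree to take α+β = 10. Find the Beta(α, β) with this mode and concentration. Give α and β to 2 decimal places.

For α,β > 1 the Beta mode is (α−1)/(α+β−2). With α+β = 10, the mode is (α−1)/8.
Set (α−1)/8 = 0.58 → α = 1 + 0.58·8 = 5.64.
β = 10 − α = 4.36.

α = 5.64, β = 4.36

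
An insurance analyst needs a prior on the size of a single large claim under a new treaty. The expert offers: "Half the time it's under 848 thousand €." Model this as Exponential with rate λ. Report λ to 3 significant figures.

Exponential median = ln 2 / λ, so λ = ln 2 / 848.0 = 0.000817.

λ ≈ 0.000817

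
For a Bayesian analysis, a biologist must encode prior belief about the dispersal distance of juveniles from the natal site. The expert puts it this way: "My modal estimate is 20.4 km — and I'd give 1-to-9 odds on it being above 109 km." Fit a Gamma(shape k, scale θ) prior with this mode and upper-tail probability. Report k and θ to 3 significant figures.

Gamma(k,θ) with k>1 has mode (k−1)θ, so θ = 20.4/(k−1).
Need P(X < 109) = 0.9 with θ tied to k this way. Start at k = 2, θ = 20.4: P(X<109) ≈ 0.970.
Too high — lower k to spread out. Iterating converges to k ≈ 1.62.
Then θ = 20.4/(1.62−1) ≈ 32.9.

k ≈ 1.62, θ ≈ 32.9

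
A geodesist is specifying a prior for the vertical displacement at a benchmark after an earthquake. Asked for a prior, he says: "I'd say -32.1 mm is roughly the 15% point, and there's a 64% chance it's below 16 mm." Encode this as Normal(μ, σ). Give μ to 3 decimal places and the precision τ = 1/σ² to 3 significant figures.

μ = 3.639, τ = 0.000841

The p-quantile of Normal(μ,σ) is μ + z_p·σ, with z_{0.15} = -1.036 and z_{0.64} = 0.3585.
Eliminate σ: μ = (z₂·x₁ − z₁·x₂)/(z₂ − z₁) = (0.3585·-32.1 − (-1.036)·16)/1.395 = 3.639.
Then σ = (x₂ − x₁)/(z₂ − z₁) = (16 − -32.1)/1.395 = 34.483.
Precision τ = 1/σ² = 1/34.48² = 0.000841.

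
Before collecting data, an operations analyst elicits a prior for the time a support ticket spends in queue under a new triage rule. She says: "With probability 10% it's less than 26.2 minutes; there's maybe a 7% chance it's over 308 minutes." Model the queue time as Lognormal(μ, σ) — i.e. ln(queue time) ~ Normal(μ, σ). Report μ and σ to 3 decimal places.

μ ≈ 4.411, σ ≈ 0.894

If T ~ Lognormal(μ,σ) then ln T ~ Normal(μ,σ), so the p-quantile of ln T is μ + z_p·σ.
ln(26.2) = 3.266 and ln(308) = 5.73; z_{0.1} = -1.282, z_{0.93} = 1.476.
σ = (5.73 − 3.266)/(1.476 − (-1.282)) = 0.894.
μ = 3.266 − (-1.282)·0.894 = 4.411.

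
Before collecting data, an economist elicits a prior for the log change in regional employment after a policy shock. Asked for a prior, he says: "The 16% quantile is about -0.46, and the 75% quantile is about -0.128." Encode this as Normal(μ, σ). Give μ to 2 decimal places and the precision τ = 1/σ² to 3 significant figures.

For Normal(μ,σ), the p-quantile is μ + z_p·σ. Here z_{0.16} = -0.9945, z_{0.75} = 0.6745.
So -0.46 = μ − 0.9945σ and -0.128 = μ + 0.6745σ.
Subtracting: σ = (-0.128 − -0.46)/(0.6745 − (-0.9945)) = 0.20.
Then μ = -0.46 − (-0.9945)·0.20 = -0.26.
Precision τ = 1/σ² = 1/0.1989² = 25.3.

μ = -0.26, τ = 25.3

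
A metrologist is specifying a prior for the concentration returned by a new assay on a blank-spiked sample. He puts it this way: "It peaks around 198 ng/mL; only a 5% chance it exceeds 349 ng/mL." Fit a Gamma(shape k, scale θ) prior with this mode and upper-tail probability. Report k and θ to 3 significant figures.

Gamma(k,θ) with k>1 has mode (k−1)θ, so θ = 198/(k−1).
Need P(X < 349) = 0.95 with θ tied to k this way. Start at k = 2, θ = 198: P(X<349) ≈ 0.526.
Too low — raise k to concentrate. Iterating converges to k ≈ 9.68.
Then θ = 198/(9.68−1) ≈ 22.8.

k ≈ 9.68, θ ≈ 22.8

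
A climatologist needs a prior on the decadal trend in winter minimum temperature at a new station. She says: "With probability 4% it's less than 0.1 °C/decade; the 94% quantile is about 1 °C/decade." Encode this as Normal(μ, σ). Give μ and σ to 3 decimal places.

μ = 0.577, σ = 0.272

The p-quantile of Normal(μ,σ) is μ + z_p·σ, with z_{0.04} = -1.751 and z_{0.94} = 1.555.
Eliminate σ: μ = (z₂·x₁ − z₁·x₂)/(z₂ − z₁) = (1.555·0.1 − (-1.751)·1)/3.305 = 0.577.
Then σ = (x₂ − x₁)/(z₂ − z₁) = (1 − 0.1)/3.305 = 0.272.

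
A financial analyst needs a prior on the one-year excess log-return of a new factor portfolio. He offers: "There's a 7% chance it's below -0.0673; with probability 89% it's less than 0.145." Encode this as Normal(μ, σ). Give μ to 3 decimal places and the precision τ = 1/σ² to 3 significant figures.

The p-quantile of Normal(μ,σ) is μ + z_p·σ, with z_{0.07} = -1.476 and z_{0.89} = 1.227.
Eliminate σ: μ = (z₂·x₁ − z₁·x₂)/(z₂ − z₁) = (1.227·-0.0673 − (-1.476)·0.145)/2.702 = 0.049.
Then σ = (x₂ − x₁)/(z₂ − z₁) = (0.145 − -0.0673)/2.702 = 0.079.
Precision τ = 1/σ² = 1/0.07856² = 162.

μ = 0.049, τ = 162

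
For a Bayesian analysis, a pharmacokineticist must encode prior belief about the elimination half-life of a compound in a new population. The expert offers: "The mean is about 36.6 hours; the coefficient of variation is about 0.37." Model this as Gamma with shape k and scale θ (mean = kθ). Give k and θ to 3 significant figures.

For Gamma(k, scale θ): mean = kθ, variance = kθ², so CV = 1/√k.
CV = 0.37, hence k = 1/CV² = 7.3.
Then θ = mean/k = 36.6/7.3 = 5.01.

k ≈ 7.3, θ ≈ 5.01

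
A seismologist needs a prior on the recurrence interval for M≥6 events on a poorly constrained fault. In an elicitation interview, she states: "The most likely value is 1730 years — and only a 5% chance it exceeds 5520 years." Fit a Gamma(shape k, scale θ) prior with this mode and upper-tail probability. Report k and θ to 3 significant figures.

Gamma(k,θ) with k>1 has mode (k−1)θ, so θ = 1730/(k−1).
Need P(X < 5520) = 0.95 with θ tied to k this way. Start at k = 2, θ = 1730: P(X<5520) ≈ 0.828.
Too low — raise k to concentrate. Iterating converges to k ≈ 2.95.
Then θ = 1730/(2.95−1) ≈ 887.

k ≈ 2.95, θ ≈ 887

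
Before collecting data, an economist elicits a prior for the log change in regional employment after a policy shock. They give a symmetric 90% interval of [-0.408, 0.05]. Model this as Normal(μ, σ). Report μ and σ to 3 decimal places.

μ = -0.179, σ = 0.139

A symmetric 90% interval runs μ ± z·σ with z = 1.645.
Half-width = 0.229, so σ = 0.229/1.645 = 0.139.
μ is the interval midpoint, -0.179.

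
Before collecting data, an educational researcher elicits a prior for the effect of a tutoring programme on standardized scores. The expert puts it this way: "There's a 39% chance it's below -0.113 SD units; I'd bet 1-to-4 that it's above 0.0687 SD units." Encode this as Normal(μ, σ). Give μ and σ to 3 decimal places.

μ = -0.068, σ = 0.162

The p-quantile of Normal(μ,σ) is μ + z_p·σ, with z_{0.39} = -0.2793 and z_{0.8} = 0.8416.
Eliminate σ: μ = (z₂·x₁ − z₁·x₂)/(z₂ − z₁) = (0.8416·-0.113 − (-0.2793)·0.0687)/1.121 = -0.068.
Then σ = (x₂ − x₁)/(z₂ − z₁) = (0.0687 − -0.113)/1.121 = 0.162.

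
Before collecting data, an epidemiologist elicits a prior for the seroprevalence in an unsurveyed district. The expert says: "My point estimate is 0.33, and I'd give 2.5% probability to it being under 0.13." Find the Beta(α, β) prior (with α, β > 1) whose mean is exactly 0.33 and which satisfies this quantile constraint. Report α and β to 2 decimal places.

α ≈ 5.25, β ≈ 10.66

With mean 0.33 fixed, write α = 0.33s, β = 0.67s where s = α+β.
Need P(θ < 0.13) = 0.025 under Beta(0.33s, 0.67s). Normal approximation: (q−m)/√(m(1−m)/s) ≈ z_{0.025} = -1.96, so s ≈ 0.33·0.67·(-1.96)²/(0.13−0.33)² = 21.2.
At s = 21.2: P(θ<0.13) ≈ 0.011. Adjusting to match 0.025 gives s ≈ 15.91.
So α = 0.33·15.91 ≈ 5.25, β = 0.67·15.91 ≈ 10.66.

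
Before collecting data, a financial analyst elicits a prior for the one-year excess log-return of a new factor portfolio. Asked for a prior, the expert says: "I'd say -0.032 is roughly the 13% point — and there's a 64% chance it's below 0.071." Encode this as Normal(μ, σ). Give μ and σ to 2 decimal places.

The p-quantile of Normal(μ,σ) is μ + z_p·σ, with z_{0.13} = -1.126 and z_{0.64} = 0.3585.
Eliminate σ: μ = (z₂·x₁ − z₁·x₂)/(z₂ − z₁) = (0.3585·-0.032 − (-1.126)·0.071)/1.485 = 0.05.
Then σ = (x₂ − x₁)/(z₂ − z₁) = (0.071 − -0.032)/1.485 = 0.07.

μ = 0.05, σ = 0.07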